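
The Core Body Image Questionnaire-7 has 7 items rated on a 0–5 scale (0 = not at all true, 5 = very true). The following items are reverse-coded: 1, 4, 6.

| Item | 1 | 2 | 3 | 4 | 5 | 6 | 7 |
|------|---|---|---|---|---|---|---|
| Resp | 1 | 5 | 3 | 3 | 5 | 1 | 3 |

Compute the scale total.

26

Apply reverse scoring (reverse-coded value = 5 − response):
  item 1: 5 − 1 = 4
  item 4: 5 − 3 = 2
  item 6: 5 − 1 = 4
Scored responses: 4, 5, 3, 2, 5, 4, 3
Total = 4 + 5 + 3 + 2 + 5 + 4 + 3 = 26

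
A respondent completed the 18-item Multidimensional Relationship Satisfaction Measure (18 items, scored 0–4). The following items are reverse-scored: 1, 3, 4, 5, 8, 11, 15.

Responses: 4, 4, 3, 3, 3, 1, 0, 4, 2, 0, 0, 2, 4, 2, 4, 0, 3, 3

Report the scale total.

28

Apply reverse scoring (reverse-coded value = 4 − response):
  item 1: 4 − 4 = 0
  item 3: 4 − 3 = 1
  item 4: 4 − 3 = 1
  item 5: 4 − 3 = 1
  item 8: 4 − 4 = 0
  item 11: 4 − 0 = 4
  item 15: 4 − 4 = 0
Scored responses: 0, 4, 1, 1, 1, 1, 0, 0, 2, 0, 4, 2, 4, 2, 0, 0, 3, 3
Total = 0 + 4 + 1 + 1 + 1 + 1 + 0 + 0 + 2 + 0 + 4 + 2 + 4 + 2 + 0 + 0 + 3 + 3 = 28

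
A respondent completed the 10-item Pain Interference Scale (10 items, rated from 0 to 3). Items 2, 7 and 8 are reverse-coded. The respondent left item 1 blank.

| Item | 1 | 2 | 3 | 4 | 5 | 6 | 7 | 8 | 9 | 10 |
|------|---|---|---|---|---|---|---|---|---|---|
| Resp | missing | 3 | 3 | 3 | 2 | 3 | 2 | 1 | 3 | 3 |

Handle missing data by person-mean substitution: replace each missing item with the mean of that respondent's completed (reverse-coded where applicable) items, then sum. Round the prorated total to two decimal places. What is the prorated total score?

22.22

Reverse-coded (reverse-coded value = 3 − response):
  item 2: 3 − 3 = 0
  item 7: 3 − 2 = 1
  item 8: 3 − 1 = 2
Completed scored items (9 of 10): 0, 3, 3, 2, 3, 1, 2, 3, 3; sum = 20.
Person mean = 20 / 9 ≈ 2.2222
Prorated total = (20 / 9) × 10 = 22.22 (to 2 dp)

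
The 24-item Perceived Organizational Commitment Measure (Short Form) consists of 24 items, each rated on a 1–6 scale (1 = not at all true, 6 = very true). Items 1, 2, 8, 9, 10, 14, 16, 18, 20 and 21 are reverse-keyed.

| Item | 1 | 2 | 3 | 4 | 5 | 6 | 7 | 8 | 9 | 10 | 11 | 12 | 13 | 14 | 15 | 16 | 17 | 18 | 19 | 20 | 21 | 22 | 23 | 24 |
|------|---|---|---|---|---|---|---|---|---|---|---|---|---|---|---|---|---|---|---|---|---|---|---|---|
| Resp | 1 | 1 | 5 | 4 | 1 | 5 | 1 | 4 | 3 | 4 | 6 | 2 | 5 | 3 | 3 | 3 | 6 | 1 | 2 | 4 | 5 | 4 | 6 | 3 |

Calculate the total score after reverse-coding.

94

Reversing items 1, 2, 8, 9, 10, 14, 16, 18, 20, and 21 with 7 − raw:
Total = (7−1) + (7−1) + 5 + 4 + 1 + 5 + 1 + (7−4) + (7−3) + (7−4) + 6 + 2 + 5 + (7−3) + 3 + (7−3) + 6 + (7−1) + 2 + (7−4) + (7−5) + 4 + 6 + 3
      = 6 + 6 + 5 + 4 + 1 + 5 + 1 + 3 + 4 + 3 + 6 + 2 + 5 + 4 + 3 + 4 + 6 + 6 + 2 + 3 + 2 + 4 + 6 + 3 = 94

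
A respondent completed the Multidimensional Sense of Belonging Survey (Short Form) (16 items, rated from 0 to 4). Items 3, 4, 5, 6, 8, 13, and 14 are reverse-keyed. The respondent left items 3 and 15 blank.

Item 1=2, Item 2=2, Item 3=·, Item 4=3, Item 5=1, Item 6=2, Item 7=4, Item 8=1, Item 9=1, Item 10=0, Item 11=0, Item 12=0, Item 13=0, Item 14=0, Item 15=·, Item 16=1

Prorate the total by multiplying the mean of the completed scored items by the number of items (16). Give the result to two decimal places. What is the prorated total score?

30.86

Reverse-coded (reverse-coded value = 4 − response):
  item 4: 4 − 3 = 1
  item 5: 4 − 1 = 3
  item 6: 4 − 2 = 2
  item 8: 4 − 1 = 3
  item 13: 4 − 0 = 4
  item 14: 4 − 0 = 4
Completed scored items (14 of 16): 2, 2, 1, 3, 2, 4, 3, 1, 0, 0, 0, 4, 4, 1; sum = 27.
Person mean = 27 / 14 ≈ 1.9286
Prorated total = (27 / 14) × 16 = 30.86 (to 2 dp)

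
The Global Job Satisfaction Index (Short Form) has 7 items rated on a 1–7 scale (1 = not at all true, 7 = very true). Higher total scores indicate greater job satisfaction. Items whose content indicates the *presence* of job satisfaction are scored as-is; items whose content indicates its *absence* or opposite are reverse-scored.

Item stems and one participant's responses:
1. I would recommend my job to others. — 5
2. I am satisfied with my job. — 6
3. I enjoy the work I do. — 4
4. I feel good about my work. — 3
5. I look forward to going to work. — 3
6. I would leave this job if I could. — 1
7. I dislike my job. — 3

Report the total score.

33

Items 6, 7 describe the absence/opposite of job satisfaction → reverse-score.
reversed = (1+7) − raw = 8 − raw.
  item 1: 5
  item 2: 6
  item 3: 4
  item 4: 3
  item 5: 3
  item 6: 8 − 1 = 7
  item 7: 8 − 3 = 5
Total = 5 + 6 + 4 + 3 + 3 + 7 + 5 = 33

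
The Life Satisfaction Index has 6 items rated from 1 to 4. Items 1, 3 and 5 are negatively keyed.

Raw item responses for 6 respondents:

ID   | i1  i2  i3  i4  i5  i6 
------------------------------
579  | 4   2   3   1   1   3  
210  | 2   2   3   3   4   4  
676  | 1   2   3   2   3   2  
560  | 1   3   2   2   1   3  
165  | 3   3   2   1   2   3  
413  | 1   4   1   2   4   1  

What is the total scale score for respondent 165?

Respondent 165 raw: 3, 3, 2, 1, 2, 3.
Reverse-coded (reverse-coded value = 5 − response):
  item 1: 5 − 3 = 2
  item 2: 3
  item 3: 5 − 2 = 3
  item 4: 1
  item 5: 5 − 2 = 3
  item 6: 3
Sum = 2 + 3 + 3 + 1 + 3 + 3 = 15

15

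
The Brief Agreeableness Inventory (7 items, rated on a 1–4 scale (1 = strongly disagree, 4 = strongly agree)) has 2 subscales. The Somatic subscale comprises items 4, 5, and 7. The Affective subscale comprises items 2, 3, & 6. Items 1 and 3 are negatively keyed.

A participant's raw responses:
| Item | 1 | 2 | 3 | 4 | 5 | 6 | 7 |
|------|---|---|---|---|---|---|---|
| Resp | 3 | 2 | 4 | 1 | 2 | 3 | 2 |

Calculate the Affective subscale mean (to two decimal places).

2.00

Affective items: 2, 3, 6.
Of these, item 3 is negatively keyed; on a 1–4 scale, reversed = 5 − raw.
  item 2: 2
  item 3: 5 − 4 = 1
  item 6: 3
Sum = 2 + 1 + 3 = 6
Mean = 6 / 3 = 2.00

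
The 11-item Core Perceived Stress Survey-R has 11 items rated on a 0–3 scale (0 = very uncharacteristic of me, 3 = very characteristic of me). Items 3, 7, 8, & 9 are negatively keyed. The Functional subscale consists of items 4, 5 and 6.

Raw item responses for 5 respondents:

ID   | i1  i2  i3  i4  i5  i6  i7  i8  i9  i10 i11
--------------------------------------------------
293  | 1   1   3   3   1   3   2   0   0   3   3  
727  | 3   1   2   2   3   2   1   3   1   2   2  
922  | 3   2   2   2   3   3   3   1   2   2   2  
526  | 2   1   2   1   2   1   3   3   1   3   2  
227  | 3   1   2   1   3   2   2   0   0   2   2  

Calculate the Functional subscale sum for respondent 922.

8

Respondent 922 raw: 3, 2, 2, 2, 3, 3, 3, 1, 2, 2, 2.
Functional items: 4, 5, 6.
Reverse-coded (reverse-coded value = 3 − response):
  item 4: 2
  item 5: 3
  item 6: 3
Sum = 2 + 3 + 3 = 8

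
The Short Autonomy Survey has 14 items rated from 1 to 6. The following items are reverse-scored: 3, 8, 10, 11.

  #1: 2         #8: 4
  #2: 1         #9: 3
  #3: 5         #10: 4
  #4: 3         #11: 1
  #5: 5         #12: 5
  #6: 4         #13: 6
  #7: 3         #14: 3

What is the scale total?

49

Apply reverse scoring (reverse-coded value = 7 − response):
  item 3: 7 − 5 = 2
  item 8: 7 − 4 = 3
  item 10: 7 − 4 = 3
  item 11: 7 − 1 = 6
After reverse-coding: 2, 1, 2, 3, 5, 4, 3, 3, 3, 3, 6, 5, 6, 3
Total = 2 + 1 + 2 + 3 + 5 + 4 + 3 + 3 + 3 + 3 + 6 + 5 + 6 + 3 = 49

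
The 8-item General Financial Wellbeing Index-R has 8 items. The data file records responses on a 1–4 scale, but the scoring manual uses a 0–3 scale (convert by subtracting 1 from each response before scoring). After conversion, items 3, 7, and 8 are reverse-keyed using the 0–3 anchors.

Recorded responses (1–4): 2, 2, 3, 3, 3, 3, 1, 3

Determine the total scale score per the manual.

13

Convert to 0–3: 1, 1, 2, 2, 2, 2, 0, 2
Reverse-coded (on a 0–3 scale, reversed = 3 − raw):
  item 3: 3 − 2 = 1
  item 7: 3 − 0 = 3
  item 8: 3 − 2 = 1
Scored: 1, 1, 1, 2, 2, 2, 3, 1
Total = 13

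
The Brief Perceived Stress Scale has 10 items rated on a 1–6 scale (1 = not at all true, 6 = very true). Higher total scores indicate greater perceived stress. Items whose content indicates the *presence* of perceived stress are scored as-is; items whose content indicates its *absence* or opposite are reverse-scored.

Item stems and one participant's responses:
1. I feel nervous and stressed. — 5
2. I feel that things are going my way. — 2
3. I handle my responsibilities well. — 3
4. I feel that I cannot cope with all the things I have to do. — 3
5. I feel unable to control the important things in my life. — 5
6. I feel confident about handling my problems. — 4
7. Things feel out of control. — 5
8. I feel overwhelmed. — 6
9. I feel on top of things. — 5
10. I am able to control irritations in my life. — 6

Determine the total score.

Items 2, 3, 6, 9, 10 describe the absence/opposite of perceived stress → reverse-score.
reverse-coded value = 7 − response.
  item 1: 5
  item 2: 7 − 2 = 5
  item 3: 7 − 3 = 4
  item 4: 3
  item 5: 5
  item 6: 7 − 4 = 3
  item 7: 5
  item 8: 6
  item 9: 7 − 5 = 2
  item 10: 7 − 6 = 1
Total = 5 + 5 + 4 + 3 + 5 + 3 + 5 + 6 + 2 + 1 = 39

39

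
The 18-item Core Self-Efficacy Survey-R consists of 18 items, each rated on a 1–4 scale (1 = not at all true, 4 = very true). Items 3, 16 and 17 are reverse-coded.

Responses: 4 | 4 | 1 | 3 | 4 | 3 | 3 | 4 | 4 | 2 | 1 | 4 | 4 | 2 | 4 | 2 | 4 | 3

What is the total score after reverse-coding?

Reverse-coded items use 5 − raw:
  item 3: 5 − 1 = 4
  item 16: 5 − 2 = 3
  item 17: 5 − 4 = 1
Scored items: 4, 4, 4, 3, 4, 3, 3, 4, 4, 2, 1, 4, 4, 2, 4, 3, 1, 3
Total = 4 + 4 + 4 + 3 + 4 + 3 + 3 + 4 + 4 + 2 + 1 + 4 + 4 + 2 + 4 + 3 + 1 + 3 = 57

57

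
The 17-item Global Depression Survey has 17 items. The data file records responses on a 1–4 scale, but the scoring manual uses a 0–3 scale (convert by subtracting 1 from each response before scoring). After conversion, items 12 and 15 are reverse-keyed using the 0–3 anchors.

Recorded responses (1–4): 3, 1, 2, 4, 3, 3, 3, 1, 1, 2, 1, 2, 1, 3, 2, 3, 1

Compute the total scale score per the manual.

Convert to 0–3: 2, 0, 1, 3, 2, 2, 2, 0, 0, 1, 0, 1, 0, 2, 1, 2, 0
Reverse-coded (reverse-coded value = 3 − response):
  item 12: 3 − 1 = 2
  item 15: 3 − 1 = 2
Scored: 2, 0, 1, 3, 2, 2, 2, 0, 0, 1, 0, 2, 0, 2, 2, 2, 0
Total = 21

21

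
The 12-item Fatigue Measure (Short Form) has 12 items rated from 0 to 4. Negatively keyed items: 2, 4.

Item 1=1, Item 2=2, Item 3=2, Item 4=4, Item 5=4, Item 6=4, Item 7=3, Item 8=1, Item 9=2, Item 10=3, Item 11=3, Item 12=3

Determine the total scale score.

Negatively keyed items use 4 − raw:
  item 2: 4 − 2 = 2
  item 4: 4 − 4 = 0
After reverse-coding: 1, 2, 2, 0, 4, 4, 3, 1, 2, 3, 3, 3
Total = 1 + 2 + 2 + 0 + 4 + 4 + 3 + 1 + 2 + 3 + 3 + 3 = 28

28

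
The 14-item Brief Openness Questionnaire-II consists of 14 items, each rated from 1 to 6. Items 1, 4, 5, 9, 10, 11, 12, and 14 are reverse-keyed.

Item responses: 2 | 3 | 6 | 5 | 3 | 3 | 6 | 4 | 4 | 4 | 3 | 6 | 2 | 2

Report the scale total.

Reversing items 1, 4, 5, 9, 10, 11, 12, & 14 with 7 − raw:
Total = (7−2) + 3 + 6 + (7−5) + (7−3) + 3 + 6 + 4 + (7−4) + (7−4) + (7−3) + (7−6) + 2 + (7−2)
      = 5 + 3 + 6 + 2 + 4 + 3 + 6 + 4 + 3 + 3 + 4 + 1 + 2 + 5 = 51

51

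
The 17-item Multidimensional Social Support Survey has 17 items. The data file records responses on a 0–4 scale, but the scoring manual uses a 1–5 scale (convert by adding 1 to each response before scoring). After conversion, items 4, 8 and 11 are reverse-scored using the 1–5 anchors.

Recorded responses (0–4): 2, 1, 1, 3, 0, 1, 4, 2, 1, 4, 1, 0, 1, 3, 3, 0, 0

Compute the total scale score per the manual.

44

Convert to 1–5: 3, 2, 2, 4, 1, 2, 5, 3, 2, 5, 2, 1, 2, 4, 4, 1, 1
Reverse-coded (reverse-coded value = 6 − response):
  item 4: 6 − 4 = 2
  item 8: 6 − 3 = 3
  item 11: 6 − 2 = 4
Scored: 3, 2, 2, 2, 1, 2, 5, 3, 2, 5, 4, 1, 2, 4, 4, 1, 1
Total = 44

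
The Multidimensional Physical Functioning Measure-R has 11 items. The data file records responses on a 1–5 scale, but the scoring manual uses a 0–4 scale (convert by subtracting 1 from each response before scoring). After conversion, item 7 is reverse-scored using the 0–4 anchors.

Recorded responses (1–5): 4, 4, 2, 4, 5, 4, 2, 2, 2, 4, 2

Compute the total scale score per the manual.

Convert to 0–4: 3, 3, 1, 3, 4, 3, 1, 1, 1, 3, 1
Reverse-coded (reversed = (0+4) − raw = 4 − raw):
  item 7: 4 − 1 = 3
Scored: 3, 3, 1, 3, 4, 3, 3, 1, 1, 3, 1
Total = 26

26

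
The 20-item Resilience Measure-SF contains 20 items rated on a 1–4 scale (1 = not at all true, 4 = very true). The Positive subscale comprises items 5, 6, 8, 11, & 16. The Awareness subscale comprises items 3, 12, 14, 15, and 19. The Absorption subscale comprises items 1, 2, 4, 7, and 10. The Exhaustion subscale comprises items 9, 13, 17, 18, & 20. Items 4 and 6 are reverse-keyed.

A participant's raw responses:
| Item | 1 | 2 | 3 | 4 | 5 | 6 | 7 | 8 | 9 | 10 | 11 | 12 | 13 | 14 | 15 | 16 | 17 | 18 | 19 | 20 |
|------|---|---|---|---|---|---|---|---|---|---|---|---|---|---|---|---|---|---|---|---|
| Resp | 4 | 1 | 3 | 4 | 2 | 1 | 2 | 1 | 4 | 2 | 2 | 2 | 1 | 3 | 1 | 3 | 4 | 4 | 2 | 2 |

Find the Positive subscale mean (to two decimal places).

Positive items: 5, 6, 8, 11, 16.
Of these, item 6 is reverse-keyed; reversed = (1+4) − raw = 5 − raw.
  item 5: 2
  item 6: 5 − 1 = 4
  item 8: 1
  item 11: 2
  item 16: 3
Sum = 2 + 4 + 1 + 2 + 3 = 12
Mean = 12 / 5 = 2.40

2.40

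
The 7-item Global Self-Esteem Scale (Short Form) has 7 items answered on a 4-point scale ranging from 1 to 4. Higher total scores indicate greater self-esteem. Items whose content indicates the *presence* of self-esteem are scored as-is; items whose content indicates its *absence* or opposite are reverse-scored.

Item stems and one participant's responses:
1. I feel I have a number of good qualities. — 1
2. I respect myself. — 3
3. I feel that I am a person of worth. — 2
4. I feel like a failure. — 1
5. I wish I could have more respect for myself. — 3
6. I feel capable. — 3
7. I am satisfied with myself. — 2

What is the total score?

Items 4, 5 describe the absence/opposite of self-esteem → reverse-score.
reverse-coded value = 5 − response.
  item 1: 1
  item 2: 3
  item 3: 2
  item 4: 5 − 1 = 4
  item 5: 5 − 3 = 2
  item 6: 3
  item 7: 2
Total = 1 + 3 + 2 + 4 + 2 + 3 + 2 = 17

17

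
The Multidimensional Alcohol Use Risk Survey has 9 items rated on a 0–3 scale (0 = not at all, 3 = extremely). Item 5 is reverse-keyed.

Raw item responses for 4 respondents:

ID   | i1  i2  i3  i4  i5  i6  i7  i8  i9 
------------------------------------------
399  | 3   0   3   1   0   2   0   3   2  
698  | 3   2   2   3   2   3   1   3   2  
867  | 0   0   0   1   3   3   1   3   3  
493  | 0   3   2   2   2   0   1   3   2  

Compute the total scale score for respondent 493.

14

Respondent 493 raw: 0, 3, 2, 2, 2, 0, 1, 3, 2.
Reverse-coded (reverse-coded value = 3 − response):
  item 1: 0
  item 2: 3
  item 3: 2
  item 4: 2
  item 5: 3 − 2 = 1
  item 6: 0
  item 7: 1
  item 8: 3
  item 9: 2
Sum = 0 + 3 + 2 + 2 + 1 + 0 + 1 + 3 + 2 = 14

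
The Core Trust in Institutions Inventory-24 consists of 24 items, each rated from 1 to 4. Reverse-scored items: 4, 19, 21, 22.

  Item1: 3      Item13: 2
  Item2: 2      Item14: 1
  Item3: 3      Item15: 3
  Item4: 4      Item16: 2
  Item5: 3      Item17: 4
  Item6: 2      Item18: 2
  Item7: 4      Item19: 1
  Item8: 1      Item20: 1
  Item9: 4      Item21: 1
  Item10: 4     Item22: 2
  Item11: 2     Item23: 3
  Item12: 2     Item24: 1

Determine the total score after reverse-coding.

Reversing items 4, 19, 21, and 22 with 5 − raw:
Total = 3 + 2 + 3 + (5−4) + 3 + 2 + 4 + 1 + 4 + 4 + 2 + 2 + 2 + 1 + 3 + 2 + 4 + 2 + (5−1) + 1 + (5−1) + (5−2) + 3 + 1
      = 3 + 2 + 3 + 1 + 3 + 2 + 4 + 1 + 4 + 4 + 2 + 2 + 2 + 1 + 3 + 2 + 4 + 2 + 4 + 1 + 4 + 3 + 3 + 1 = 61

61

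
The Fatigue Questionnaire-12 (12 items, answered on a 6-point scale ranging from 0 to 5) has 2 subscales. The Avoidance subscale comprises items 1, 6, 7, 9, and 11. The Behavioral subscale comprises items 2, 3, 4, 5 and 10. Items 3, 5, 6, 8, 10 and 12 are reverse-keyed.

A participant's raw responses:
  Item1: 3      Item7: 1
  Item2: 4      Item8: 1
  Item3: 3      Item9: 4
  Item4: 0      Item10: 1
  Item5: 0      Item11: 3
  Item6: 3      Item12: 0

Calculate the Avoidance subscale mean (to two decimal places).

Avoidance items: 1, 6, 7, 9, 11.
Of these, item 6 is reverse-keyed; on a 0–5 scale, reversed = 5 − raw.
  item 1: 3
  item 6: 5 − 3 = 2
  item 7: 1
  item 9: 4
  item 11: 3
Sum = 3 + 2 + 1 + 4 + 3 = 13
Mean = 13 / 5 = 2.60

2.60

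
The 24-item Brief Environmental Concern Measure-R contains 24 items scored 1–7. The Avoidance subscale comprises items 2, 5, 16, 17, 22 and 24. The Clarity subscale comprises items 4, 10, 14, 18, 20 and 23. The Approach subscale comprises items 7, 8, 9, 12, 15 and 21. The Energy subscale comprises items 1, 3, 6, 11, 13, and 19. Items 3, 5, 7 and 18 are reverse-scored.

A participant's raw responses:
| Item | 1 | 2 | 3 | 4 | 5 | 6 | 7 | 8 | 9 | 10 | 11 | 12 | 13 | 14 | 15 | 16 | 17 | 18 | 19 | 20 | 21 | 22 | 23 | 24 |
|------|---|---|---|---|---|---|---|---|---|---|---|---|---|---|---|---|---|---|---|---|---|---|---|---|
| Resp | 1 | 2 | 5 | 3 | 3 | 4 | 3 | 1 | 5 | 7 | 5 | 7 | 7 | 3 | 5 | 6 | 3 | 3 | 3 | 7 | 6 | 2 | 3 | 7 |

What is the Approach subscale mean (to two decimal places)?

Approach items: 7, 8, 9, 12, 15, 21.
Of these, item 7 is reverse-scored; reverse-coded value = 8 − response.
  item 7: 8 − 3 = 5
  item 8: 1
  item 9: 5
  item 12: 7
  item 15: 5
  item 21: 6
Sum = 5 + 1 + 5 + 7 + 5 + 6 = 29
Mean = 29 / 6 = 4.83

4.83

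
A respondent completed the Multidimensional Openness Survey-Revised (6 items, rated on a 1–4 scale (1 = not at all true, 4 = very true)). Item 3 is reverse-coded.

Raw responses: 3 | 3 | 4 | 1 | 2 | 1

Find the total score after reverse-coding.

11

Reverse-coded items (reverse-coded value = 5 − response):
  item 3: 5 − 4 = 1
Scored items: 3, 3, 1, 1, 2, 1
Total = 3 + 3 + 1 + 1 + 2 + 1 = 11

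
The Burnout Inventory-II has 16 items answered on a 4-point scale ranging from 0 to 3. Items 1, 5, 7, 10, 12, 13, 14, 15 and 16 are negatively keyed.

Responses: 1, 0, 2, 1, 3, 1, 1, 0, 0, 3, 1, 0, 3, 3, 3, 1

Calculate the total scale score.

Apply reverse scoring (reversed = (0+3) − raw = 3 − raw):
  item 1: 3 − 1 = 2
  item 5: 3 − 3 = 0
  item 7: 3 − 1 = 2
  item 10: 3 − 3 = 0
  item 12: 3 − 0 = 3
  item 13: 3 − 3 = 0
  item 14: 3 − 3 = 0
  item 15: 3 − 3 = 0
  item 16: 3 − 1 = 2
Scored responses: 2, 0, 2, 1, 0, 1, 2, 0, 0, 0, 1, 3, 0, 0, 0, 2
Total = 2 + 0 + 2 + 1 + 0 + 1 + 2 + 0 + 0 + 0 + 1 + 3 + 0 + 0 + 0 + 2 = 14

14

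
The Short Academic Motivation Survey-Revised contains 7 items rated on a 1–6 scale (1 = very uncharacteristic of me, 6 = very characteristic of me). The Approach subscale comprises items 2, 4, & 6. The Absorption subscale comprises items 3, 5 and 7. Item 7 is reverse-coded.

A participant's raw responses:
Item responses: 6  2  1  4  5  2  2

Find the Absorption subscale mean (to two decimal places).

Absorption items: 3, 5, 7.
Of these, item 7 is reverse-coded; on a 1–6 scale, reversed = 7 − raw.
  item 3: 1
  item 5: 5
  item 7: 7 − 2 = 5
Sum = 1 + 5 + 5 = 11
Mean = 11 / 3 = 3.67

3.67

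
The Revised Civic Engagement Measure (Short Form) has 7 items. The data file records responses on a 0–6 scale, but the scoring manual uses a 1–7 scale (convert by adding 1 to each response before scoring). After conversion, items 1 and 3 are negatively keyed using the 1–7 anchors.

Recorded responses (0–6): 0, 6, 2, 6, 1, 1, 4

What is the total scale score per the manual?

Convert to 1–7: 1, 7, 3, 7, 2, 2, 5
Reverse-coded (reversed = (1+7) − raw = 8 − raw):
  item 1: 8 − 1 = 7
  item 3: 8 − 3 = 5
Scored: 7, 7, 5, 7, 2, 2, 5
Total = 35

35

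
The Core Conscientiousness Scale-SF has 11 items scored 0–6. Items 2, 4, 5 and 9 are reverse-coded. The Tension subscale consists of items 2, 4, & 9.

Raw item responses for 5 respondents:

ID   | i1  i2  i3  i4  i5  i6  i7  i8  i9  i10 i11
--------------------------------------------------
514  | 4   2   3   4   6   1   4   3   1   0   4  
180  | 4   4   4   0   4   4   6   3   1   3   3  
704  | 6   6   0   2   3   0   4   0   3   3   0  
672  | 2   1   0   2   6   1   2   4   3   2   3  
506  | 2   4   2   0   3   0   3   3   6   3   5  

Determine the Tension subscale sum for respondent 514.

11

Respondent 514 raw: 4, 2, 3, 4, 6, 1, 4, 3, 1, 0, 4.
Tension items: 2, 4, 9.
Reverse-coded (reversed = (0+6) − raw = 6 − raw):
  item 2: 6 − 2 = 4
  item 4: 6 − 4 = 2
  item 9: 6 − 1 = 5
Sum = 4 + 2 + 5 = 11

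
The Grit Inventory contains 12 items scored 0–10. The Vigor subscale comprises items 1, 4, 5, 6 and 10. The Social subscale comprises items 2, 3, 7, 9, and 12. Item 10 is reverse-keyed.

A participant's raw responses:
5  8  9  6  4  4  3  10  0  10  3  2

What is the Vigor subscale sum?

Vigor items: 1, 4, 5, 6, 10.
Of these, item 10 is reverse-keyed; on a 0–10 scale, reversed = 10 − raw.
  item 1: 5
  item 4: 6
  item 5: 4
  item 6: 4
  item 10: 10 − 10 = 0
Sum = 5 + 6 + 4 + 4 + 0 = 19

19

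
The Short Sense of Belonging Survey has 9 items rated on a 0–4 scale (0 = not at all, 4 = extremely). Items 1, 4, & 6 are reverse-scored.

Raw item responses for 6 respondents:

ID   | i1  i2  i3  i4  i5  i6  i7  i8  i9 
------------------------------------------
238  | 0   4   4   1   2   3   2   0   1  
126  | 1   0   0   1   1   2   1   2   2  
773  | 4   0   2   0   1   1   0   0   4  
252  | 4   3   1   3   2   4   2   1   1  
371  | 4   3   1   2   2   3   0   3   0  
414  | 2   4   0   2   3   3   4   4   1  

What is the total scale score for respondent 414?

Respondent 414 raw: 2, 4, 0, 2, 3, 3, 4, 4, 1.
Reverse-coded (on a 0–4 scale, reversed = 4 − raw):
  item 1: 4 − 2 = 2
  item 2: 4
  item 3: 0
  item 4: 4 − 2 = 2
  item 5: 3
  item 6: 4 − 3 = 1
  item 7: 4
  item 8: 4
  item 9: 1
Sum = 2 + 4 + 0 + 2 + 3 + 1 + 4 + 4 + 1 = 21

21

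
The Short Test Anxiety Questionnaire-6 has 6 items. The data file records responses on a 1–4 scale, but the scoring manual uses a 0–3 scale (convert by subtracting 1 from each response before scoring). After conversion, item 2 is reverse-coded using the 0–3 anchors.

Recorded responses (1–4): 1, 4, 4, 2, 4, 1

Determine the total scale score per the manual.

Convert to 0–3: 0, 3, 3, 1, 3, 0
Reverse-coded (reversed = (0+3) − raw = 3 − raw):
  item 2: 3 − 3 = 0
Scored: 0, 0, 3, 1, 3, 0
Total = 7

7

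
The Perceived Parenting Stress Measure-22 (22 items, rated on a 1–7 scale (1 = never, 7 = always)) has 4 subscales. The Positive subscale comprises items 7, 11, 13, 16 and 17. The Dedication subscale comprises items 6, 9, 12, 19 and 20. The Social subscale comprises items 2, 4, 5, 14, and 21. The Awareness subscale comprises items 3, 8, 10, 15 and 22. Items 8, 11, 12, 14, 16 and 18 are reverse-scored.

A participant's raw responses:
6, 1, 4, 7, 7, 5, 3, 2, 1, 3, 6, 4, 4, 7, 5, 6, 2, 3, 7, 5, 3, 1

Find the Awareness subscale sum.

19

Awareness items: 3, 8, 10, 15, 22.
Of these, item 8 is reverse-scored; on a 1–7 scale, reversed = 8 − raw.
  item 3: 4
  item 8: 8 − 2 = 6
  item 10: 3
  item 15: 5
  item 22: 1
Sum = 4 + 6 + 3 + 5 + 1 = 19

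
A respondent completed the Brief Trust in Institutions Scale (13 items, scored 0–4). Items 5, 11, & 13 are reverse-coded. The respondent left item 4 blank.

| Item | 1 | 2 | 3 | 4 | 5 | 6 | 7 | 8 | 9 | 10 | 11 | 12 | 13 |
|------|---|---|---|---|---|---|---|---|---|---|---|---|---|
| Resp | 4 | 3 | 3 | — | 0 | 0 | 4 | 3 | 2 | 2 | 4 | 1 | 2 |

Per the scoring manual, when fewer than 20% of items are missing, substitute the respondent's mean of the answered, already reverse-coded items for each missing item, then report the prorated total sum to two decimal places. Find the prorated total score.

Reverse-coded (reverse-coded value = 4 − response):
  item 5: 4 − 0 = 4
  item 11: 4 − 4 = 0
  item 13: 4 − 2 = 2
Completed scored items (12 of 13): 4, 3, 3, 4, 0, 4, 3, 2, 2, 0, 1, 2; sum = 28.
Person mean = 28 / 12 ≈ 2.3333
Prorated total = (28 / 12) × 13 = 30.33 (to 2 dp)

30.33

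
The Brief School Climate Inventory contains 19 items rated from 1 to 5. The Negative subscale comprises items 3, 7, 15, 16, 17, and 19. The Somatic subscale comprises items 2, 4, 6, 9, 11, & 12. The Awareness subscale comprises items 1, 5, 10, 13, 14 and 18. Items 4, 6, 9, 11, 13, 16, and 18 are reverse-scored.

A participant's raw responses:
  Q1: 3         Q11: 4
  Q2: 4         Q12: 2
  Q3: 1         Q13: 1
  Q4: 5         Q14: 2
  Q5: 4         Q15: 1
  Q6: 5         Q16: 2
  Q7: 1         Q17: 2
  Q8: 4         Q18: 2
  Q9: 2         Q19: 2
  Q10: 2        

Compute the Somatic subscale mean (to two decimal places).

Somatic items: 2, 4, 6, 9, 11, 12.
Of these, items 4, 6, 9 and 11 are reverse-scored; on a 1–5 scale, reversed = 6 − raw.
  item 2: 4
  item 4: 6 − 5 = 1
  item 6: 6 − 5 = 1
  item 9: 6 − 2 = 4
  item 11: 6 − 4 = 2
  item 12: 2
Sum = 4 + 1 + 1 + 4 + 2 + 2 = 14
Mean = 14 / 6 = 2.33

2.33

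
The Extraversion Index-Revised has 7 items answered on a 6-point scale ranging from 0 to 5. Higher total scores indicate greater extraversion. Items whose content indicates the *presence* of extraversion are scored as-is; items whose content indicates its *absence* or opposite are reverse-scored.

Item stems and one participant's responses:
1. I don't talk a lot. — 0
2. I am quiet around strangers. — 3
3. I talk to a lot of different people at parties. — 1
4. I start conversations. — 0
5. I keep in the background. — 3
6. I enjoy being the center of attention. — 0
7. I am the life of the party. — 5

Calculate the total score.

Items 1, 2, 5 describe the absence/opposite of extraversion → reverse-score.
reverse-coded value = 5 − response.
  item 1: 5 − 0 = 5
  item 2: 5 − 3 = 2
  item 3: 1
  item 4: 0
  item 5: 5 − 3 = 2
  item 6: 0
  item 7: 5
Total = 5 + 2 + 1 + 0 + 2 + 0 + 5 = 15

15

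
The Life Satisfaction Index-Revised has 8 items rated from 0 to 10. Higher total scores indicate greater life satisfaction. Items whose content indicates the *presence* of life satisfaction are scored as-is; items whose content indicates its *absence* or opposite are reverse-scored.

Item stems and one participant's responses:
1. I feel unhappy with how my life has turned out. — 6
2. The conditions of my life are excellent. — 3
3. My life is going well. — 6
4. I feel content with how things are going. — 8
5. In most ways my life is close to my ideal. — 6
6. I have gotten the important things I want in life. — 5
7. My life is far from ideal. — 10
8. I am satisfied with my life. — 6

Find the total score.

38

Items 1, 7 describe the absence/opposite of life satisfaction → reverse-score.
on a 0–10 scale, reversed = 10 − raw.
  item 1: 10 − 6 = 4
  item 2: 3
  item 3: 6
  item 4: 8
  item 5: 6
  item 6: 5
  item 7: 10 − 10 = 0
  item 8: 6
Total = 4 + 3 + 6 + 8 + 6 + 5 + 0 + 6 = 38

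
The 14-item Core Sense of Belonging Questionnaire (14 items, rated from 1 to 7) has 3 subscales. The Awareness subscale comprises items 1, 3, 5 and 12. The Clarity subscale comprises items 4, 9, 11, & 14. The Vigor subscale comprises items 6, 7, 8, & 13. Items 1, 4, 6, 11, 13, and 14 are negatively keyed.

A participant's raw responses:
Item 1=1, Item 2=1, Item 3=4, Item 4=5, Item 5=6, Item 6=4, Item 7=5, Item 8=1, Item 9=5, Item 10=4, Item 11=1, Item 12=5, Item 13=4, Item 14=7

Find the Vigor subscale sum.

14

Vigor items: 6, 7, 8, 13.
Of these, items 6 & 13 are negatively keyed; on a 1–7 scale, reversed = 8 − raw.
  item 6: 8 − 4 = 4
  item 7: 5
  item 8: 1
  item 13: 8 − 4 = 4
Sum = 4 + 5 + 1 + 4 = 14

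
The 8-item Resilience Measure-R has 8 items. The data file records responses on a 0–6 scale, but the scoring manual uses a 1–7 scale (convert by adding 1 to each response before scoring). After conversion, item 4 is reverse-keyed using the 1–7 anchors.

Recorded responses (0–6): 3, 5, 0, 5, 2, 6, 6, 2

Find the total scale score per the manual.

33

Convert to 1–7: 4, 6, 1, 6, 3, 7, 7, 3
Reverse-coded (reverse-coded value = 8 − response):
  item 4: 8 − 6 = 2
Scored: 4, 6, 1, 2, 3, 7, 7, 3
Total = 33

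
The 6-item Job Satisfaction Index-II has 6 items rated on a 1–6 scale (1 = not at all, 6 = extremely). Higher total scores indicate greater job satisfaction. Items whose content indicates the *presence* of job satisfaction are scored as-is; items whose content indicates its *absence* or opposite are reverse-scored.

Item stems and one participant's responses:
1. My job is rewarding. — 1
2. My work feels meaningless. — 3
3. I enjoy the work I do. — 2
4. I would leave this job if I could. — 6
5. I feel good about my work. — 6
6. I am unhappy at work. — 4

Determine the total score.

17

Items 2, 4, 6 describe the absence/opposite of job satisfaction → reverse-score.
on a 1–6 scale, reversed = 7 − raw.
  item 1: 1
  item 2: 7 − 3 = 4
  item 3: 2
  item 4: 7 − 6 = 1
  item 5: 6
  item 6: 7 − 4 = 3
Total = 1 + 4 + 2 + 1 + 6 + 3 = 17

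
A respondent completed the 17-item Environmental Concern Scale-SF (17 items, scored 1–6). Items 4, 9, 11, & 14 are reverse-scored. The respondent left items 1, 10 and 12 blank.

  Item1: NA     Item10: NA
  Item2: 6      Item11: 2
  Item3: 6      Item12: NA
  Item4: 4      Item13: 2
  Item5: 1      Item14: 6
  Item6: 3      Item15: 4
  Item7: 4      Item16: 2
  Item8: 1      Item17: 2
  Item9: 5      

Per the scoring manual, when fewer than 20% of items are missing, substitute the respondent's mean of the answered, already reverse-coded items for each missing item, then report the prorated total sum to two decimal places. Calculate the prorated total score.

Reverse-coded (reversed = (1+6) − raw = 7 − raw):
  item 4: 7 − 4 = 3
  item 9: 7 − 5 = 2
  item 11: 7 − 2 = 5
  item 14: 7 − 6 = 1
Completed scored items (14 of 17): 6, 6, 3, 1, 3, 4, 1, 2, 5, 2, 1, 4, 2, 2; sum = 42.
Person mean = 42 / 14 ≈ 3.0000
Prorated total = (42 / 14) × 17 = 51.00 (to 2 dp)

51.00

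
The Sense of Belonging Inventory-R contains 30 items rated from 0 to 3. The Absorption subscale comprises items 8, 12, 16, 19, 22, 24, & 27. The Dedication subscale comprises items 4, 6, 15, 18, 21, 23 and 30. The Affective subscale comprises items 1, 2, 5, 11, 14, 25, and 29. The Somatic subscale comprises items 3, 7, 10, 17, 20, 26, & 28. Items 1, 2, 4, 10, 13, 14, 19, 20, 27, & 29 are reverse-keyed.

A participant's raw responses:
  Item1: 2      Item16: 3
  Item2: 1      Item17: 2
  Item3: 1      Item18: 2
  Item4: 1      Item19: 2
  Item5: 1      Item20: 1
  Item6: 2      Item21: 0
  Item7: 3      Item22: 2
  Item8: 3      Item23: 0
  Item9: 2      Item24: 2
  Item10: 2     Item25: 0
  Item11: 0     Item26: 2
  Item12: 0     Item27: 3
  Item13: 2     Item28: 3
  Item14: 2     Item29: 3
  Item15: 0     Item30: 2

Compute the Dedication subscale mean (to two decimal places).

1.14

Dedication items: 4, 6, 15, 18, 21, 23, 30.
Of these, item 4 is reverse-keyed; reverse-coded value = 3 − response.
  item 4: 3 − 1 = 2
  item 6: 2
  item 15: 0
  item 18: 2
  item 21: 0
  item 23: 0
  item 30: 2
Sum = 2 + 2 + 0 + 2 + 0 + 0 + 2 = 8
Mean = 8 / 7 = 1.14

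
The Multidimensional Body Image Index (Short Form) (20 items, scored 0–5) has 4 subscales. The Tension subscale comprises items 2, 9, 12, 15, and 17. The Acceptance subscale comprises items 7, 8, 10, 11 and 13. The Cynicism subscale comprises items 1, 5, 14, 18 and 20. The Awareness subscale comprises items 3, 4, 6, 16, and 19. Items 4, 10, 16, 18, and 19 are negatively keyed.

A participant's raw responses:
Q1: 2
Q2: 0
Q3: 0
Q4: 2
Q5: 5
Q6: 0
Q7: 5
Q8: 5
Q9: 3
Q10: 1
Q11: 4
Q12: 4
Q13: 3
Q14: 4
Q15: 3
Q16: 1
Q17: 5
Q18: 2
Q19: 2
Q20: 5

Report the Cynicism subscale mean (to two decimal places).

3.80

Cynicism items: 1, 5, 14, 18, 20.
Of these, item 18 is negatively keyed; on a 0–5 scale, reversed = 5 − raw.
  item 1: 2
  item 5: 5
  item 14: 4
  item 18: 5 − 2 = 3
  item 20: 5
Sum = 2 + 5 + 4 + 3 + 5 = 19
Mean = 19 / 5 = 3.80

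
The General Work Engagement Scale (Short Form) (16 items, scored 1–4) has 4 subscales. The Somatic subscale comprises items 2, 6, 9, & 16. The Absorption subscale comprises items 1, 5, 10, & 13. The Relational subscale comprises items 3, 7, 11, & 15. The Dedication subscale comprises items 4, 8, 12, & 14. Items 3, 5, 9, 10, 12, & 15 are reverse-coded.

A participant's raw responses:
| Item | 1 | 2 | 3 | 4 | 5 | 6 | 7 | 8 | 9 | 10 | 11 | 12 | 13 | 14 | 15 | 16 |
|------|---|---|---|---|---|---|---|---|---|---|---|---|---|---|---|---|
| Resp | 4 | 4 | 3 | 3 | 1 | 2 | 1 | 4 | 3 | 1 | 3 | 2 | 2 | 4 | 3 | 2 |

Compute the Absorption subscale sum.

Absorption items: 1, 5, 10, 13.
Of these, items 5 and 10 are reverse-coded; on a 1–4 scale, reversed = 5 − raw.
  item 1: 4
  item 5: 5 − 1 = 4
  item 10: 5 − 1 = 4
  item 13: 2
Sum = 4 + 4 + 4 + 2 = 14

14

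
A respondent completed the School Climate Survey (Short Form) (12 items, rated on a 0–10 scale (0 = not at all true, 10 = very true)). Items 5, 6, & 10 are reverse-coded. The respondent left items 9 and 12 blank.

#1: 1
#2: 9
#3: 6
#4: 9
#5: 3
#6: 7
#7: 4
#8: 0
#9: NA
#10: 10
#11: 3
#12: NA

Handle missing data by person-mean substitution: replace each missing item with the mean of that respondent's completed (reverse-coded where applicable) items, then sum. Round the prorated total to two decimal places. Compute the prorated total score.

Reverse-coded (on a 0–10 scale, reversed = 10 − raw):
  item 5: 10 − 3 = 7
  item 6: 10 − 7 = 3
  item 10: 10 − 10 = 0
Completed scored items (10 of 12): 1, 9, 6, 9, 7, 3, 4, 0, 0, 3; sum = 42.
Person mean = 42 / 10 ≈ 4.2000
Prorated total = (42 / 10) × 12 = 50.40 (to 2 dp)

50.40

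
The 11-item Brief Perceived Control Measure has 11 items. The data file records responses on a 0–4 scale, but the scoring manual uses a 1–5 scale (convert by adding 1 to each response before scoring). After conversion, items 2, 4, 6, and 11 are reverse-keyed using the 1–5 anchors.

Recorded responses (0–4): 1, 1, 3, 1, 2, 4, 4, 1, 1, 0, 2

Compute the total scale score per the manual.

Convert to 1–5: 2, 2, 4, 2, 3, 5, 5, 2, 2, 1, 3
Reverse-coded (reversed = (1+5) − raw = 6 − raw):
  item 2: 6 − 2 = 4
  item 4: 6 − 2 = 4
  item 6: 6 − 5 = 1
  item 11: 6 − 3 = 3
Scored: 2, 4, 4, 4, 3, 1, 5, 2, 2, 1, 3
Total = 31

31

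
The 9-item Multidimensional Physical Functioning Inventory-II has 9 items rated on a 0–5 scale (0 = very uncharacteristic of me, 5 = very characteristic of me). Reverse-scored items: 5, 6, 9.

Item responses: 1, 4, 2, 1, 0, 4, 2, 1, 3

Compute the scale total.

Reversing items 5, 6 and 9 with 5 − raw:
Total = 1 + 4 + 2 + 1 + (5−0) + (5−4) + 2 + 1 + (5−3)
      = 1 + 4 + 2 + 1 + 5 + 1 + 2 + 1 + 2 = 19

19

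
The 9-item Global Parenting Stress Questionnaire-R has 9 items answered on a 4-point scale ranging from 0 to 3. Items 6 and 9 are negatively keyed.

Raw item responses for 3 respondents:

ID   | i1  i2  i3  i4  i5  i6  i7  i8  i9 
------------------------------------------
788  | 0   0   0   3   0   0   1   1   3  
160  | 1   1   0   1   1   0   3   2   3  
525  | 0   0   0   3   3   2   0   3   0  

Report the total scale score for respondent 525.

Respondent 525 raw: 0, 0, 0, 3, 3, 2, 0, 3, 0.
Reverse-coded (reversed = (0+3) − raw = 3 − raw):
  item 1: 0
  item 2: 0
  item 3: 0
  item 4: 3
  item 5: 3
  item 6: 3 − 2 = 1
  item 7: 0
  item 8: 3
  item 9: 3 − 0 = 3
Sum = 0 + 0 + 0 + 3 + 3 + 1 + 0 + 3 + 3 = 13

13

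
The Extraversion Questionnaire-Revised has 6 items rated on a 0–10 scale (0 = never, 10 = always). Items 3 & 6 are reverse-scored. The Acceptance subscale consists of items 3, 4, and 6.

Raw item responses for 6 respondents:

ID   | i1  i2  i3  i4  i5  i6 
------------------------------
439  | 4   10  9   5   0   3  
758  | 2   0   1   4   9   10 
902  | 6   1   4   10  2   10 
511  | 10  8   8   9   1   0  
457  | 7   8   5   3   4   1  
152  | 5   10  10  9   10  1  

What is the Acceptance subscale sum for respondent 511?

21

Respondent 511 raw: 10, 8, 8, 9, 1, 0.
Acceptance items: 3, 4, 6.
Reverse-coded (on a 0–10 scale, reversed = 10 − raw):
  item 3: 10 − 8 = 2
  item 4: 9
  item 6: 10 − 0 = 10
Sum = 2 + 9 + 10 = 21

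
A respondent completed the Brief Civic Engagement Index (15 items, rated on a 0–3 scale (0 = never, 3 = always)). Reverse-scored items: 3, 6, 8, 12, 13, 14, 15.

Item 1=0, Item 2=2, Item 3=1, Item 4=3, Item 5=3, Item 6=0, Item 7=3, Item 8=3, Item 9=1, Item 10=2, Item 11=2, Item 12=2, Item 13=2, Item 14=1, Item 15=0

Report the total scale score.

28

Raw sum = 25. Reverse-scored items: 3, 6, 8, 12, 13, 14, 15; their raw sum = 9.
Each reversal replaces raw with 3 − raw, changing the total by 3 − 2·raw per item.
Total = 25 + 7·3 − 2·9 = 25 + 21 − 18 = 28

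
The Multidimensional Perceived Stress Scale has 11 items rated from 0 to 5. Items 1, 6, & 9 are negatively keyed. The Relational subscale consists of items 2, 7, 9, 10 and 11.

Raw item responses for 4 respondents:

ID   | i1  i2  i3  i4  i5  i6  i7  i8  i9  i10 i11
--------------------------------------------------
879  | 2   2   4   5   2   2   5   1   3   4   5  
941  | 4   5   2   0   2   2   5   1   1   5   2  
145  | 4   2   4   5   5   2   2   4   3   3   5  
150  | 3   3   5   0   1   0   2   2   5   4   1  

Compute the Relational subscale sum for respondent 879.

18

Respondent 879 raw: 2, 2, 4, 5, 2, 2, 5, 1, 3, 4, 5.
Relational items: 2, 7, 9, 10, 11.
Reverse-coded (reversed = (0+5) − raw = 5 − raw):
  item 2: 2
  item 7: 5
  item 9: 5 − 3 = 2
  item 10: 4
  item 11: 5
Sum = 2 + 5 + 2 + 4 + 5 = 18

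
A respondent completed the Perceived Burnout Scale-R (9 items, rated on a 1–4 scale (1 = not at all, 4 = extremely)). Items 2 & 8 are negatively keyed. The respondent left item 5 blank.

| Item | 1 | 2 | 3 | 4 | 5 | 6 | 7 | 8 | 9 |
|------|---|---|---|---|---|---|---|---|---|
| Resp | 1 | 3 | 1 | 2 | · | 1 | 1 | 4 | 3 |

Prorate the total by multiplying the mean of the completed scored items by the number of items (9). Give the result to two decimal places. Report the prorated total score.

13.50

Reverse-coded (reversed = (1+4) − raw = 5 − raw):
  item 2: 5 − 3 = 2
  item 8: 5 − 4 = 1
Completed scored items (8 of 9): 1, 2, 1, 2, 1, 1, 1, 3; sum = 12.
Person mean = 12 / 8 ≈ 1.5000
Prorated total = (12 / 8) × 9 = 13.50 (to 2 dp)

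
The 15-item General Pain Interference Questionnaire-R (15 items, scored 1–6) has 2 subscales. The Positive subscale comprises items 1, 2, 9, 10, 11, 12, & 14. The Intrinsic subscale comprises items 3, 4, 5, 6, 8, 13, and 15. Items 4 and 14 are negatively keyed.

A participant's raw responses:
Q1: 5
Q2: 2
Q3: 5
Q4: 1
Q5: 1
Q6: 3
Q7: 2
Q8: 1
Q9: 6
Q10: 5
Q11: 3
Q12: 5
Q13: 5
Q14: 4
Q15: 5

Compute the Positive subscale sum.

Positive items: 1, 2, 9, 10, 11, 12, 14.
Of these, item 14 is negatively keyed; reversed = (1+6) − raw = 7 − raw.
  item 1: 5
  item 2: 2
  item 9: 6
  item 10: 5
  item 11: 3
  item 12: 5
  item 14: 7 − 4 = 3
Sum = 5 + 2 + 6 + 5 + 3 + 5 + 3 = 29

29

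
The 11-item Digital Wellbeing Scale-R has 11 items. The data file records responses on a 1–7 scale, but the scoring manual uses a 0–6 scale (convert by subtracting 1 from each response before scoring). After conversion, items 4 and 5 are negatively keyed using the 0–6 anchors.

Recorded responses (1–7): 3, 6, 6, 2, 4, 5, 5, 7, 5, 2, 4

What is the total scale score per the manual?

42

Convert to 0–6: 2, 5, 5, 1, 3, 4, 4, 6, 4, 1, 3
Reverse-coded (on a 0–6 scale, reversed = 6 − raw):
  item 4: 6 − 1 = 5
  item 5: 6 − 3 = 3
Scored: 2, 5, 5, 5, 3, 4, 4, 6, 4, 1, 3
Total = 42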